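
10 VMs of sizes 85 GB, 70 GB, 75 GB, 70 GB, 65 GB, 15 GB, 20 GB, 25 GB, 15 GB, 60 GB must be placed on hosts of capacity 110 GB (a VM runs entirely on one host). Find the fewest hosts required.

Total = 85 + 75 + 70 + 70 + 65 + 60 + 25 + 20 + 15 + 15 = 500 GB.
Lower bound: ⌈500/110⌉ = 5 hosts.
Also, 6 VMs each exceed 55 GB, and no two of those can share a host, so at least 6 hosts are needed.
A packing using 6 hosts:
  host 1: 85 + 25 = 110
  host 2: 75 + 20 + 15 = 110
  host 3: 70 + 15 = 85
  host 4: 70 = 70
  host 5: 65 = 65
  host 6: 60 = 60
This matches the lower bound, so 6 is optimal.

6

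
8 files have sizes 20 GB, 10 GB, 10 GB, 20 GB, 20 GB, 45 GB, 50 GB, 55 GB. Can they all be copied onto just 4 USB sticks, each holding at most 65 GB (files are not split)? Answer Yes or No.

A valid assignment using 4 USB sticks:
  USB stick 1: 55 + 10 = 65
  USB stick 2: 50 + 10 = 60
  USB stick 3: 45 + 20 = 65
  USB stick 4: 20 + 20 = 40
Every load is within 65 GB, so 4 USB sticks suffice.

Yes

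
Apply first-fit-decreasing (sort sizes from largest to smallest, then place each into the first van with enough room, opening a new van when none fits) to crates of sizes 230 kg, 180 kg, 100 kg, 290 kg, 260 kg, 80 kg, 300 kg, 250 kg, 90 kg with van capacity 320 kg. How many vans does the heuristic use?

7

Sorted descending: 300, 290, 260, 250, 230, 180, 100, 90, 80.
  300 → van 1 (new)  [load 300/320]
  290 → van 2 (new)  [load 290/320]
  260 → van 3 (new)  [load 260/320]
  250 → van 4 (new)  [load 250/320]
  230 → van 5 (new)  [load 230/320]
  180 → van 6 (new)  [load 180/320]
  100 → van 6  [load 280/320]
  90 → van 5  [load 320/320]
  80 → van 7 (new)  [load 80/320]
7 vans opened.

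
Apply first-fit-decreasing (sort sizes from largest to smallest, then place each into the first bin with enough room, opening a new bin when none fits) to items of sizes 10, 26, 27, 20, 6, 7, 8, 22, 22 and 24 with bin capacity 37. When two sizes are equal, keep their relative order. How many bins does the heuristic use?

6

Sorted descending: 27, 26, 24, 22, 22, 20, 10, 8, 7, 6.
  27 → bin 1 (new)  [load 27/37]
  26 → bin 2 (new)  [load 26/37]
  24 → bin 3 (new)  [load 24/37]
  22 → bin 4 (new)  [load 22/37]
  22 → bin 5 (new)  [load 22/37]
  20 → bin 6 (new)  [load 20/37]
  10 → bin 1  [load 37/37]
  8 → bin 2  [load 34/37]
  7 → bin 3  [load 31/37]
  6 → bin 3  [load 37/37]
6 bins opened.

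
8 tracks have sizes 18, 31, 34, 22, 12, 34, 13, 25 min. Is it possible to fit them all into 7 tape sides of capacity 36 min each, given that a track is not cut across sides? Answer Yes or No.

Yes

A valid assignment using 6 tape sides:
  side 1: 34 = 34
  side 2: 34 = 34
  side 3: 31 = 31
  side 4: 25 = 25
  side 5: 22 + 13 = 35
  side 6: 18 + 12 = 30
That uses only 6 ≤ 7, so 7 tape sides are enough.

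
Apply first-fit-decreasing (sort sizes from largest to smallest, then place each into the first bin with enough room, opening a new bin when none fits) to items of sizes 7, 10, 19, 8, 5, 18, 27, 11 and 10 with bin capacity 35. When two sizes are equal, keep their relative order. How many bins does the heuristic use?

Sorted descending: 27, 19, 18, 11, 10, 10, 8, 7, 5.
  27 → bin 1 (new)  [load 27/35]
  19 → bin 2 (new)  [load 19/35]
  18 → bin 3 (new)  [load 18/35]
  11 → bin 2  [load 30/35]
  10 → bin 3  [load 28/35]
  10 → bin 4 (new)  [load 10/35]
  8 → bin 1  [load 35/35]
  7 → bin 3  [load 35/35]
  5 → bin 2  [load 35/35]
4 bins opened.

4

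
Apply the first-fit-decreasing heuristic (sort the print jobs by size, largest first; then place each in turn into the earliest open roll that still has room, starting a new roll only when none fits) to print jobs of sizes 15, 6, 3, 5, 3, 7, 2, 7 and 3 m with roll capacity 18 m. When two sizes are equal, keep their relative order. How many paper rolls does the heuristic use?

3

Sorted descending: 15, 7, 7, 6, 5, 3, 3, 3, 2.
  15 → roll 1 (new)  [load 15/18]
  7 → roll 2 (new)  [load 7/18]
  7 → roll 2  [load 14/18]
  6 → roll 3 (new)  [load 6/18]
  5 → roll 3  [load 11/18]
  3 → roll 1  [load 18/18]
  3 → roll 2  [load 17/18]
  3 → roll 3  [load 14/18]
  2 → roll 3  [load 16/18]
3 paper rolls opened.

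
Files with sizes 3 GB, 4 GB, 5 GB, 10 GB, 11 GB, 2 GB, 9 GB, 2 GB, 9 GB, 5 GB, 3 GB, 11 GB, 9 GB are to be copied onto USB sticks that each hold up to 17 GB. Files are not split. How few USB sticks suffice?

6

Total = 11 + 11 + 10 + 9 + 9 + 9 + 5 + 5 + 4 + 3 + 3 + 2 + 2 = 83 GB.
Lower bound: ⌈83/17⌉ = 5 USB sticks.
Also, 6 files each exceed 17/2 GB, and no two of those can share a USB stick, so at least 6 USB sticks are needed.
A packing using 6 USB sticks:
  USB stick 1: 11 + 5 = 16
  USB stick 2: 11 + 5 = 16
  USB stick 3: 10 + 4 + 3 = 17
  USB stick 4: 9 + 3 + 2 + 2 = 16
  USB stick 5: 9 = 9
  USB stick 6: 9 = 9
This matches the lower bound, so 6 is optimal.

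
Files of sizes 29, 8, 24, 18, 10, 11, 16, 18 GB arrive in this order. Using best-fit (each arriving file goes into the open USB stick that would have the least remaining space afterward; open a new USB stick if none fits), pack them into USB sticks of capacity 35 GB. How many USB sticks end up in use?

5

  29 → USB stick 1 (new)  [load 29/35]
  8 → USB stick 2 (new)  [load 8/35]
  24 → USB stick 2  [load 32/35]
  18 → USB stick 3 (new)  [load 18/35]
  10 → USB stick 3  [load 28/35]
  11 → USB stick 4 (new)  [load 11/35]
  16 → USB stick 4  [load 27/35]
  18 → USB stick 5 (new)  [load 18/35]
5 USB sticks opened.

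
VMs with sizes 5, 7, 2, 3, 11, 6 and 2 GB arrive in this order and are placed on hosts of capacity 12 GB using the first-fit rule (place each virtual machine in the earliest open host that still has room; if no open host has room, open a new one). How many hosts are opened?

  5 → host 1 (new)  [load 5/12]
  7 → host 1  [load 12/12]
  2 → host 2 (new)  [load 2/12]
  3 → host 2  [load 5/12]
  11 → host 3 (new)  [load 11/12]
  6 → host 2  [load 11/12]
  2 → host 4 (new)  [load 2/12]
4 hosts opened.

4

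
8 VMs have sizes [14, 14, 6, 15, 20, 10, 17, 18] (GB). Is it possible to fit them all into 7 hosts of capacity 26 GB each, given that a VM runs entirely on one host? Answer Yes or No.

A valid assignment using 6 hosts:
  host 1: 20 + 6 = 26
  host 2: 18 = 18
  host 3: 17 = 17
  host 4: 15 + 10 = 25
  host 5: 14 = 14
  host 6: 14 = 14
That uses only 6 ≤ 7, so 7 hosts are enough.

Yes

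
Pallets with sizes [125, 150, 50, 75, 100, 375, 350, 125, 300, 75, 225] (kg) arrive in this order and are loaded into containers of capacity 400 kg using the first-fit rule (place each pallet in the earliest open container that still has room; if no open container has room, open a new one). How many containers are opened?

6

  125 → container 1 (new)  [load 125/400]
  150 → container 1  [load 275/400]
  50 → container 1  [load 325/400]
  75 → container 1  [load 400/400]
  100 → container 2 (new)  [load 100/400]
  375 → container 3 (new)  [load 375/400]
  350 → container 4 (new)  [load 350/400]
  125 → container 2  [load 225/400]
  300 → container 5 (new)  [load 300/400]
  75 → container 2  [load 300/400]
  225 → container 6 (new)  [load 225/400]
6 containers opened.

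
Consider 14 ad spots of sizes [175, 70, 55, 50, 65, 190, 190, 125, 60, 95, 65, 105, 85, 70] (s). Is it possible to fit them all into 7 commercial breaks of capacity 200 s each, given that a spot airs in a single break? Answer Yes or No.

No

Total = 1400 s; ⌈1400/200⌉ = 7.
The bound of 7 does not rule out 7, but exhaustive search shows no assignment into 7 commercial breaks of capacity 200 s exists — the minimum is 8.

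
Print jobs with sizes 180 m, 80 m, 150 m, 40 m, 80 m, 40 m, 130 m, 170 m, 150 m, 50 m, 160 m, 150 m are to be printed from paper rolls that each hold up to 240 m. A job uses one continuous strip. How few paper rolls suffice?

Total = 180 + 170 + 160 + 150 + 150 + 150 + 130 + 80 + 80 + 50 + 40 + 40 = 1380 m.
Lower bound: ⌈1380/240⌉ = 6 paper rolls.
Also, 7 print jobs each exceed 120 m, and no two of those can share a roll, so at least 7 paper rolls are needed.
A packing using 7 paper rolls:
  roll 1: 180 + 50 = 230
  roll 2: 170 + 40 = 210
  roll 3: 160 + 80 = 240
  roll 4: 150 + 80 = 230
  roll 5: 150 + 40 = 190
  roll 6: 150 = 150
  roll 7: 130 = 130
This matches the lower bound, so 7 is optimal.

7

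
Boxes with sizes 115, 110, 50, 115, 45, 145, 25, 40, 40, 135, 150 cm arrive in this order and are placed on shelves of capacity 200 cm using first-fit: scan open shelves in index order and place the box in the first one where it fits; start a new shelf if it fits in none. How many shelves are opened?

  115 → shelf 1 (new)  [load 115/200]
  110 → shelf 2 (new)  [load 110/200]
  50 → shelf 1  [load 165/200]
  115 → shelf 3 (new)  [load 115/200]
  45 → shelf 2  [load 155/200]
  145 → shelf 4 (new)  [load 145/200]
  25 → shelf 1  [load 190/200]
  40 → shelf 2  [load 195/200]
  40 → shelf 3  [load 155/200]
  135 → shelf 5 (new)  [load 135/200]
  150 → shelf 6 (new)  [load 150/200]
6 shelves opened.

6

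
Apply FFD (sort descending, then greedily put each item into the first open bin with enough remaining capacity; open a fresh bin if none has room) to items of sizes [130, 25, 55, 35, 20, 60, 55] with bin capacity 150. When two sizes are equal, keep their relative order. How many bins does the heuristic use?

Sorted descending: 130, 60, 55, 55, 35, 25, 20.
  130 → bin 1 (new)  [load 130/150]
  60 → bin 2 (new)  [load 60/150]
  55 → bin 2  [load 115/150]
  55 → bin 3 (new)  [load 55/150]
  35 → bin 2  [load 150/150]
  25 → bin 3  [load 80/150]
  20 → bin 1  [load 150/150]
3 bins opened.

3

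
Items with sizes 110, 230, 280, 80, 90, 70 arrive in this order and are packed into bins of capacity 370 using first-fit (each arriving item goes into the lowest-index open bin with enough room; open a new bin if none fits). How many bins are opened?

3

  110 → bin 1 (new)  [load 110/370]
  230 → bin 1  [load 340/370]
  280 → bin 2 (new)  [load 280/370]
  80 → bin 2  [load 360/370]
  90 → bin 3 (new)  [load 90/370]
  70 → bin 3  [load 160/370]
3 bins opened.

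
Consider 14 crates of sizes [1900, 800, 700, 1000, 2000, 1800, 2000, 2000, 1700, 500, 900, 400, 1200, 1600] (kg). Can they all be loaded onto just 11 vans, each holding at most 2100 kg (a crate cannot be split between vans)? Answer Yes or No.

A valid assignment using 10 vans:
  van 1: 2000 = 2000
  van 2: 2000 = 2000
  van 3: 2000 = 2000
  van 4: 1900 = 1900
  van 5: 1800 = 1800
  van 6: 1700 + 400 = 2100
  van 7: 1600 + 500 = 2100
  van 8: 1200 + 900 = 2100
  van 9: 1000 + 800 = 1800
  van 10: 700 = 700
That uses only 10 ≤ 11, so 11 vans are enough.

Yes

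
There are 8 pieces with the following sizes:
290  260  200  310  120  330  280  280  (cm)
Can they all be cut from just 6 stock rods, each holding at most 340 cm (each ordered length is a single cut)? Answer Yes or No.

Total = 2070 cm; ⌈2070/340⌉ = 7.
At least 7 stock rods are required, but only 6 are allowed.

No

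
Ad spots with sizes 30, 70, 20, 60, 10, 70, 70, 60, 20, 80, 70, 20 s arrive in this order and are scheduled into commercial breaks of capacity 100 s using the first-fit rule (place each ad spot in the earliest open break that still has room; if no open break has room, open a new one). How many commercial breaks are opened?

7

  30 → break 1 (new)  [load 30/100]
  70 → break 1  [load 100/100]
  20 → break 2 (new)  [load 20/100]
  60 → break 2  [load 80/100]
  10 → break 2  [load 90/100]
  70 → break 3 (new)  [load 70/100]
  70 → break 4 (new)  [load 70/100]
  60 → break 5 (new)  [load 60/100]
  20 → break 3  [load 90/100]
  80 → break 6 (new)  [load 80/100]
  70 → break 7 (new)  [load 70/100]
  20 → break 4  [load 90/100]
7 commercial breaks opened.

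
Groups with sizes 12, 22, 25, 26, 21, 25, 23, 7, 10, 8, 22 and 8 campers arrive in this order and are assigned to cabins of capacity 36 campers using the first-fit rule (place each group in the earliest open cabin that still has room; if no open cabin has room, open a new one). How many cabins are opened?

  12 → cabin 1 (new)  [load 12/36]
  22 → cabin 1  [load 34/36]
  25 → cabin 2 (new)  [load 25/36]
  26 → cabin 3 (new)  [load 26/36]
  21 → cabin 4 (new)  [load 21/36]
  25 → cabin 5 (new)  [load 25/36]
  23 → cabin 6 (new)  [load 23/36]
  7 → cabin 2  [load 32/36]
  10 → cabin 3  [load 36/36]
  8 → cabin 4  [load 29/36]
  22 → cabin 7 (new)  [load 22/36]
  8 → cabin 5  [load 33/36]
7 cabins opened.

7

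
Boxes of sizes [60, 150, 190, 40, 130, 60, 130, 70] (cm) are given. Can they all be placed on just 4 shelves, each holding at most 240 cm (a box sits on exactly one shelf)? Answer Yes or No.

Yes

A valid assignment using 4 shelves:
  shelf 1: 190 + 40 = 230
  shelf 2: 150 + 70 = 220
  shelf 3: 130 + 60 = 190
  shelf 4: 130 + 60 = 190
Every load is within 240 cm, so 4 shelves suffice.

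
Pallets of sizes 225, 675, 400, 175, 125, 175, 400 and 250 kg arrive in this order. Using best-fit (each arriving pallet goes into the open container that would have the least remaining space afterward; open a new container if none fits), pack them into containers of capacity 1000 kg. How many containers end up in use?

3

  225 → container 1 (new)  [load 225/1000]
  675 → container 1  [load 900/1000]
  400 → container 2 (new)  [load 400/1000]
  175 → container 2  [load 575/1000]
  125 → container 2  [load 700/1000]
  175 → container 2  [load 875/1000]
  400 → container 3 (new)  [load 400/1000]
  250 → container 3  [load 650/1000]
3 containers opened.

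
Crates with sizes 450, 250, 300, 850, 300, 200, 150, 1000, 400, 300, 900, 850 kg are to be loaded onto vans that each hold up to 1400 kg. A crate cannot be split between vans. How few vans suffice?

5

Total = 1000 + 900 + 850 + 850 + 450 + 400 + 300 + 300 + 300 + 250 + 200 + 150 = 5950 kg.
Lower bound: ⌈5950/1400⌉ = 5 vans.
A packing using 5 vans:
  van 1: 1000 + 400 = 1400
  van 2: 900 + 450 = 1350
  van 3: 850 + 300 + 250 = 1400
  van 4: 850 + 300 + 200 = 1350
  van 5: 300 + 150 = 450
This matches the lower bound, so 5 is optimal.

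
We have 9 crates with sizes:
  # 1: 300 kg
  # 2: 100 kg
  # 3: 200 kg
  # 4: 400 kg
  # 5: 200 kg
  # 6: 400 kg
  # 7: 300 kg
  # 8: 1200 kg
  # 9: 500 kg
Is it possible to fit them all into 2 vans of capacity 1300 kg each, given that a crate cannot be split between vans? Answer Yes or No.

Total = 3600 kg; ⌈3600/1300⌉ = 3.
At least 3 vans are required, but only 2 are allowed.

No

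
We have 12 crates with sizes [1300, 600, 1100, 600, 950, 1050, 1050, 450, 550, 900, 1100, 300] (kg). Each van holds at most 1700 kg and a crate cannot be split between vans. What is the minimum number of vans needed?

Total = 1300 + 1100 + 1100 + 1050 + 1050 + 950 + 900 + 600 + 600 + 550 + 450 + 300 = 9950 kg.
Lower bound: ⌈9950/1700⌉ = 6 vans.
Also, 7 crates each exceed 850 kg, and no two of those can share a van, so at least 7 vans are needed.
A packing using 7 vans:
  van 1: 1300 + 300 = 1600
  van 2: 1100 + 600 = 1700
  van 3: 1100 + 600 = 1700
  van 4: 1050 + 550 = 1600
  van 5: 1050 + 450 = 1500
  van 6: 950 = 950
  van 7: 900 = 900
This matches the lower bound, so 7 is optimal.

7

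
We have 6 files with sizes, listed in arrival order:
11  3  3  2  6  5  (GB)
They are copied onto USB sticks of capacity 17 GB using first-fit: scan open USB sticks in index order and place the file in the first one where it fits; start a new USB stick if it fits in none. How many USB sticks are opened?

2

  11 → USB stick 1 (new)  [load 11/17]
  3 → USB stick 1  [load 14/17]
  3 → USB stick 1  [load 17/17]
  2 → USB stick 2 (new)  [load 2/17]
  6 → USB stick 2  [load 8/17]
  5 → USB stick 2  [load 13/17]
2 USB sticks opened.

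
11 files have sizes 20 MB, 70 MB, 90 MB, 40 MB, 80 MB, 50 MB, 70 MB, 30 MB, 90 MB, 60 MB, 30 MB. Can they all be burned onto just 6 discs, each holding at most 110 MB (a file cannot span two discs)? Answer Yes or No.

Yes

A valid assignment using 6 discs:
  disc 1: 90 + 20 = 110
  disc 2: 90 = 90
  disc 3: 80 + 30 = 110
  disc 4: 70 + 40 = 110
  disc 5: 70 + 30 = 100
  disc 6: 60 + 50 = 110
Every load is within 110 MB, so 6 discs suffice.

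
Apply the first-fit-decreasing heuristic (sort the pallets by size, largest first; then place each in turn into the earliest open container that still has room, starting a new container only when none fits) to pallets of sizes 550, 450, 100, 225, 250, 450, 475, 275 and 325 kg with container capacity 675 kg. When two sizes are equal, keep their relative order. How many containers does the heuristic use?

Sorted descending: 550, 475, 450, 450, 325, 275, 250, 225, 100.
  550 → container 1 (new)  [load 550/675]
  475 → container 2 (new)  [load 475/675]
  450 → container 3 (new)  [load 450/675]
  450 → container 4 (new)  [load 450/675]
  325 → container 5 (new)  [load 325/675]
  275 → container 5  [load 600/675]
  250 → container 6 (new)  [load 250/675]
  225 → container 3  [load 675/675]
  100 → container 1  [load 650/675]
6 containers opened.

6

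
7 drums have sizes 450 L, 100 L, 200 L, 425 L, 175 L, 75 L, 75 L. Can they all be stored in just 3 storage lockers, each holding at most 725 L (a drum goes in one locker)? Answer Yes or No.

Yes

A valid assignment using 3 storage lockers:
  locker 1: 450 + 200 + 75 = 725
  locker 2: 425 + 175 + 100 = 700
  locker 3: 75 = 75
Every load is within 725 L, so 3 storage lockers suffice.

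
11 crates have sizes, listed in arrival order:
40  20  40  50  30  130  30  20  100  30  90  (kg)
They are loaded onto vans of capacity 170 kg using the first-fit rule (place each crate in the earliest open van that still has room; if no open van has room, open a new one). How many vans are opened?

4

  40 → van 1 (new)  [load 40/170]
  20 → van 1  [load 60/170]
  40 → van 1  [load 100/170]
  50 → van 1  [load 150/170]
  30 → van 2 (new)  [load 30/170]
  130 → van 2  [load 160/170]
  30 → van 3 (new)  [load 30/170]
  20 → van 1  [load 170/170]
  100 → van 3  [load 130/170]
  30 → van 3  [load 160/170]
  90 → van 4 (new)  [load 90/170]
4 vans opened.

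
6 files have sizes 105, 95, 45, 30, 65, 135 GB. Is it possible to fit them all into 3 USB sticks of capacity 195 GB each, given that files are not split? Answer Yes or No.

A valid assignment using 3 USB sticks:
  USB stick 1: 135 + 45 = 180
  USB stick 2: 105 + 65 = 170
  USB stick 3: 95 + 30 = 125
Every load is within 195 GB, so 3 USB sticks suffice.

Yes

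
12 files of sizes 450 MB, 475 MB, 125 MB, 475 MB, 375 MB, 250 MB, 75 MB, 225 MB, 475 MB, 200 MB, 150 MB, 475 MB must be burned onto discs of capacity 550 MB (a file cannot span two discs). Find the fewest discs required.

8

Total = 475 + 475 + 475 + 475 + 450 + 375 + 250 + 225 + 200 + 150 + 125 + 75 = 3750 MB.
Lower bound: ⌈3750/550⌉ = 7 discs.
A packing using 8 discs:
  disc 1: 475 + 75 = 550
  disc 2: 475 = 475
  disc 3: 475 = 475
  disc 4: 475 = 475
  disc 5: 450 = 450
  disc 6: 375 + 150 = 525
  disc 7: 250 + 225 = 475
  disc 8: 200 + 125 = 325
No arrangement into 7 discs stays within capacity, so 8 is optimal.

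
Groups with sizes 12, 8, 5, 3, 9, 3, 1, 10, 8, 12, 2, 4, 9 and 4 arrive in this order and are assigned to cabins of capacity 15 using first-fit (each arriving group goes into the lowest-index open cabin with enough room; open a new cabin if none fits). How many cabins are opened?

  12 → cabin 1 (new)  [load 12/15]
  8 → cabin 2 (new)  [load 8/15]
  5 → cabin 2  [load 13/15]
  3 → cabin 1  [load 15/15]
  9 → cabin 3 (new)  [load 9/15]
  3 → cabin 3  [load 12/15]
  1 → cabin 2  [load 14/15]
  10 → cabin 4 (new)  [load 10/15]
  8 → cabin 5 (new)  [load 8/15]
  12 → cabin 6 (new)  [load 12/15]
  2 → cabin 3  [load 14/15]
  4 → cabin 4  [load 14/15]
  9 → cabin 7 (new)  [load 9/15]
  4 → cabin 5  [load 12/15]
7 cabins opened.

7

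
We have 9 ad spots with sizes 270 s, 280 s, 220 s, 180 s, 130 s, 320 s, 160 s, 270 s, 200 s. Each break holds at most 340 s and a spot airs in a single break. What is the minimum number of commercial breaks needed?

7

Total = 320 + 280 + 270 + 270 + 220 + 200 + 180 + 160 + 130 = 2030 s.
Lower bound: ⌈2030/340⌉ = 6 commercial breaks.
Also, 7 ad spots each exceed 170 s, and no two of those can share a break, so at least 7 commercial breaks are needed.
A packing using 7 commercial breaks:
  break 1: 320 = 320
  break 2: 280 = 280
  break 3: 270 = 270
  break 4: 270 = 270
  break 5: 220 = 220
  break 6: 200 + 130 = 330
  break 7: 180 + 160 = 340
This matches the lower bound, so 7 is optimal.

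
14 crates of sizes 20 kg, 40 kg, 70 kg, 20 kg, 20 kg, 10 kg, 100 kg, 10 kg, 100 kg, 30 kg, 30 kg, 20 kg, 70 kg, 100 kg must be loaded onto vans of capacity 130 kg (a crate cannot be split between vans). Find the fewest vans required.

Total = 100 + 100 + 100 + 70 + 70 + 40 + 30 + 30 + 20 + 20 + 20 + 20 + 10 + 10 = 640 kg.
Lower bound: ⌈640/130⌉ = 5 vans.
A packing using 5 vans:
  van 1: 100 + 30 = 130
  van 2: 100 + 30 = 130
  van 3: 100 + 20 + 10 = 130
  van 4: 70 + 40 + 20 = 130
  van 5: 70 + 20 + 20 + 10 = 120
This matches the lower bound, so 5 is optimal.

5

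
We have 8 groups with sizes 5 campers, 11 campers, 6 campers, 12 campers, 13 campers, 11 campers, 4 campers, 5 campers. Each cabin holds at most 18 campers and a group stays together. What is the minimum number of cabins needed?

4

Total = 13 + 12 + 11 + 11 + 6 + 5 + 5 + 4 = 67 campers.
Lower bound: ⌈67/18⌉ = 4 cabins.
A packing using 4 cabins:
  cabin 1: 13 + 5 = 18
  cabin 2: 12 + 6 = 18
  cabin 3: 11 + 5 = 16
  cabin 4: 11 + 4 = 15
This matches the lower bound, so 4 is optimal.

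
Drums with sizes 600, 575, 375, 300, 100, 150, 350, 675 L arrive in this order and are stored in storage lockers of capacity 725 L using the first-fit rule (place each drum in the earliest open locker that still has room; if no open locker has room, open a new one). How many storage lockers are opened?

5

  600 → locker 1 (new)  [load 600/725]
  575 → locker 2 (new)  [load 575/725]
  375 → locker 3 (new)  [load 375/725]
  300 → locker 3  [load 675/725]
  100 → locker 1  [load 700/725]
  150 → locker 2  [load 725/725]
  350 → locker 4 (new)  [load 350/725]
  675 → locker 5 (new)  [load 675/725]
5 storage lockers opened.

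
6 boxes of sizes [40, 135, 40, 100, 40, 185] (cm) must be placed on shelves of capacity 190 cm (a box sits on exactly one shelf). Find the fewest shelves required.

Total = 185 + 135 + 100 + 40 + 40 + 40 = 540 cm.
Lower bound: ⌈540/190⌉ = 3 shelves.
A packing using 3 shelves:
  shelf 1: 185 = 185
  shelf 2: 135 + 40 = 175
  shelf 3: 100 + 40 + 40 = 180
This matches the lower bound, so 3 is optimal.

3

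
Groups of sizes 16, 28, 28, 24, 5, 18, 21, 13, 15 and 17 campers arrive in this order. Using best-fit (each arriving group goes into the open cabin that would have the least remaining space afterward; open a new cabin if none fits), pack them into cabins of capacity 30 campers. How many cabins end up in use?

  16 → cabin 1 (new)  [load 16/30]
  28 → cabin 2 (new)  [load 28/30]
  28 → cabin 3 (new)  [load 28/30]
  24 → cabin 4 (new)  [load 24/30]
  5 → cabin 4  [load 29/30]
  18 → cabin 5 (new)  [load 18/30]
  21 → cabin 6 (new)  [load 21/30]
  13 → cabin 1  [load 29/30]
  15 → cabin 7 (new)  [load 15/30]
  17 → cabin 8 (new)  [load 17/30]
8 cabins opened.

8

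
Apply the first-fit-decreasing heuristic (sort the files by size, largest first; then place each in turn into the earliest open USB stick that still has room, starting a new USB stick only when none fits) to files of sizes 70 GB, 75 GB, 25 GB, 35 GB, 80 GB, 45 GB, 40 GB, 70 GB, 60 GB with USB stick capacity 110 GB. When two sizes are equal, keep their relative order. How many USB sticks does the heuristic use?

Sorted descending: 80, 75, 70, 70, 60, 45, 40, 35, 25.
  80 → USB stick 1 (new)  [load 80/110]
  75 → USB stick 2 (new)  [load 75/110]
  70 → USB stick 3 (new)  [load 70/110]
  70 → USB stick 4 (new)  [load 70/110]
  60 → USB stick 5 (new)  [load 60/110]
  45 → USB stick 5  [load 105/110]
  40 → USB stick 3  [load 110/110]
  35 → USB stick 2  [load 110/110]
  25 → USB stick 1  [load 105/110]
5 USB sticks opened.

5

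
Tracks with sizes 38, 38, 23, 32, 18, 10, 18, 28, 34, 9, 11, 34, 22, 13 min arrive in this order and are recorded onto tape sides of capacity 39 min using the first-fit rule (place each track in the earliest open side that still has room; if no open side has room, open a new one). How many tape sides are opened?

10

  38 → side 1 (new)  [load 38/39]
  38 → side 2 (new)  [load 38/39]
  23 → side 3 (new)  [load 23/39]
  32 → side 4 (new)  [load 32/39]
  18 → side 5 (new)  [load 18/39]
  10 → side 3  [load 33/39]
  18 → side 5  [load 36/39]
  28 → side 6 (new)  [load 28/39]
  34 → side 7 (new)  [load 34/39]
  9 → side 6  [load 37/39]
  11 → side 8 (new)  [load 11/39]
  34 → side 9 (new)  [load 34/39]
  22 → side 8  [load 33/39]
  13 → side 10 (new)  [load 13/39]
10 tape sides opened.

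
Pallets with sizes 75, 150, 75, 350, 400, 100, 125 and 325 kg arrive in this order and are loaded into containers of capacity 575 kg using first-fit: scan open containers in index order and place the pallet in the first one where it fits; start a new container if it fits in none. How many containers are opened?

4

  75 → container 1 (new)  [load 75/575]
  150 → container 1  [load 225/575]
  75 → container 1  [load 300/575]
  350 → container 2 (new)  [load 350/575]
  400 → container 3 (new)  [load 400/575]
  100 → container 1  [load 400/575]
  125 → container 1  [load 525/575]
  325 → container 4 (new)  [load 325/575]
4 containers opened.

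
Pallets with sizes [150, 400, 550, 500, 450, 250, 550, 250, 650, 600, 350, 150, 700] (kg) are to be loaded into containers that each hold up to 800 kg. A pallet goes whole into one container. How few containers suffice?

8

Total = 700 + 650 + 600 + 550 + 550 + 500 + 450 + 400 + 350 + 250 + 250 + 150 + 150 = 5550 kg.
Lower bound: ⌈5550/800⌉ = 7 containers.
A packing using 8 containers:
  container 1: 700 = 700
  container 2: 650 + 150 = 800
  container 3: 600 + 150 = 750
  container 4: 550 + 250 = 800
  container 5: 550 + 250 = 800
  container 6: 500 = 500
  container 7: 450 + 350 = 800
  container 8: 400 = 400
No arrangement into 7 containers stays within capacity, so 8 is optimal.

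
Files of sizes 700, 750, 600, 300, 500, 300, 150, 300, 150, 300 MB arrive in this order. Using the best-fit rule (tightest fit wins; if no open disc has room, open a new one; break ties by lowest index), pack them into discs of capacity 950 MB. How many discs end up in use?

  700 → disc 1 (new)  [load 700/950]
  750 → disc 2 (new)  [load 750/950]
  600 → disc 3 (new)  [load 600/950]
  300 → disc 3  [load 900/950]
  500 → disc 4 (new)  [load 500/950]
  300 → disc 4  [load 800/950]
  150 → disc 4  [load 950/950]
  300 → disc 5 (new)  [load 300/950]
  150 → disc 2  [load 900/950]
  300 → disc 5  [load 600/950]
5 discs opened.

5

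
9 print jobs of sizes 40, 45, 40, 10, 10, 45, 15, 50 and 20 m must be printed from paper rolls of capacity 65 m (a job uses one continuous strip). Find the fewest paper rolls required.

Total = 50 + 45 + 45 + 40 + 40 + 20 + 15 + 10 + 10 = 275 m.
Lower bound: ⌈275/65⌉ = 5 paper rolls.
A packing using 5 paper rolls:
  roll 1: 50 + 15 = 65
  roll 2: 45 + 20 = 65
  roll 3: 45 + 10 + 10 = 65
  roll 4: 40 = 40
  roll 5: 40 = 40
This matches the lower bound, so 5 is optimal.

5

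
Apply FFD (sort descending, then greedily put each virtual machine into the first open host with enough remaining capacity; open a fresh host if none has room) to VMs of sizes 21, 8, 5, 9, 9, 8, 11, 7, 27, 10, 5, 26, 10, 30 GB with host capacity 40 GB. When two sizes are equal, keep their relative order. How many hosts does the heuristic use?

Sorted descending: 30, 27, 26, 21, 11, 10, 10, 9, 9, 8, 8, 7, 5, 5.
  30 → host 1 (new)  [load 30/40]
  27 → host 2 (new)  [load 27/40]
  26 → host 3 (new)  [load 26/40]
  21 → host 4 (new)  [load 21/40]
  11 → host 2  [load 38/40]
  10 → host 1  [load 40/40]
  10 → host 3  [load 36/40]
  9 → host 4  [load 30/40]
  9 → host 4  [load 39/40]
  8 → host 5 (new)  [load 8/40]
  8 → host 5  [load 16/40]
  7 → host 5  [load 23/40]
  5 → host 5  [load 28/40]
  5 → host 5  [load 33/40]
5 hosts opened.

5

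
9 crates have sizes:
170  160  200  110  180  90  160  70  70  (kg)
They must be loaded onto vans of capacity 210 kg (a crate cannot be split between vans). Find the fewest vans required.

Total = 200 + 180 + 170 + 160 + 160 + 110 + 90 + 70 + 70 = 1210 kg.
Lower bound: ⌈1210/210⌉ = 6 vans.
A packing using 7 vans:
  van 1: 200 = 200
  van 2: 180 = 180
  van 3: 170 = 170
  van 4: 160 = 160
  van 5: 160 = 160
  van 6: 110 + 90 = 200
  van 7: 70 + 70 = 140
No arrangement into 6 vans stays within capacity, so 7 is optimal.

7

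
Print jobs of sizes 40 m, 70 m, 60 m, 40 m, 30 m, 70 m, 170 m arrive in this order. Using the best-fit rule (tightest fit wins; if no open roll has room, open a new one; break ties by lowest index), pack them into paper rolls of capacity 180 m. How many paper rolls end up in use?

3

  40 → roll 1 (new)  [load 40/180]
  70 → roll 1  [load 110/180]
  60 → roll 1  [load 170/180]
  40 → roll 2 (new)  [load 40/180]
  30 → roll 2  [load 70/180]
  70 → roll 2  [load 140/180]
  170 → roll 3 (new)  [load 170/180]
3 paper rolls opened.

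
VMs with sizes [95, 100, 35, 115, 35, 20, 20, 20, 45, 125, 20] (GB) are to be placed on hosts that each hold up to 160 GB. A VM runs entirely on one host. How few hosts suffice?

Total = 125 + 115 + 100 + 95 + 45 + 35 + 35 + 20 + 20 + 20 + 20 = 630 GB.
Lower bound: ⌈630/160⌉ = 4 hosts.
A packing using 4 hosts:
  host 1: 125 + 35 = 160
  host 2: 115 + 45 = 160
  host 3: 100 + 35 + 20 = 155
  host 4: 95 + 20 + 20 + 20 = 155
This matches the lower bound, so 4 is optimal.

4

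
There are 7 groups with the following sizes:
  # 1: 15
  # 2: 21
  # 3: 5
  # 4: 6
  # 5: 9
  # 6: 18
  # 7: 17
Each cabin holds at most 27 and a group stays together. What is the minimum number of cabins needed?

4

Total = 21 + 18 + 17 + 15 + 9 + 6 + 5 = 91.
Lower bound: ⌈91/27⌉ = 4 cabins.
A packing using 4 cabins:
  cabin 1: 21 + 6 = 27
  cabin 2: 18 + 9 = 27
  cabin 3: 17 + 5 = 22
  cabin 4: 15 = 15
This matches the lower bound, so 4 is optimal.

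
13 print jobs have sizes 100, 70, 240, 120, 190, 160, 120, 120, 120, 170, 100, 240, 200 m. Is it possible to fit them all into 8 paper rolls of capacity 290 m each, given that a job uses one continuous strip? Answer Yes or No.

A valid assignment using 8 paper rolls:
  roll 1: 240 = 240
  roll 2: 240 = 240
  roll 3: 200 + 70 = 270
  roll 4: 190 + 100 = 290
  roll 5: 170 + 120 = 290
  roll 6: 160 + 120 = 280
  roll 7: 120 + 120 = 240
  roll 8: 100 = 100
Every load is within 290 m, so 8 paper rolls suffice.

Yes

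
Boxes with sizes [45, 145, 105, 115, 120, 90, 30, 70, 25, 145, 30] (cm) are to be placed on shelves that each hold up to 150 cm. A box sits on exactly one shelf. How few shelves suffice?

7

Total = 145 + 145 + 120 + 115 + 105 + 90 + 70 + 45 + 30 + 30 + 25 = 920 cm.
Lower bound: ⌈920/150⌉ = 7 shelves.
A packing using 7 shelves:
  shelf 1: 145 = 145
  shelf 2: 145 = 145
  shelf 3: 120 + 30 = 150
  shelf 4: 115 + 30 = 145
  shelf 5: 105 + 45 = 150
  shelf 6: 90 + 25 = 115
  shelf 7: 70 = 70
This matches the lower bound, so 7 is optimal.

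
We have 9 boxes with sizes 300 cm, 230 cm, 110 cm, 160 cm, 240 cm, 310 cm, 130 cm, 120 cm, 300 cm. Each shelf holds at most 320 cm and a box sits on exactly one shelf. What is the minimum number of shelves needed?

Total = 310 + 300 + 300 + 240 + 230 + 160 + 130 + 120 + 110 = 1900 cm.
Lower bound: ⌈1900/320⌉ = 6 shelves.
A packing using 7 shelves:
  shelf 1: 310 = 310
  shelf 2: 300 = 300
  shelf 3: 300 = 300
  shelf 4: 240 = 240
  shelf 5: 230 = 230
  shelf 6: 160 + 130 = 290
  shelf 7: 120 + 110 = 230
No arrangement into 6 shelves stays within capacity, so 7 is optimal.

7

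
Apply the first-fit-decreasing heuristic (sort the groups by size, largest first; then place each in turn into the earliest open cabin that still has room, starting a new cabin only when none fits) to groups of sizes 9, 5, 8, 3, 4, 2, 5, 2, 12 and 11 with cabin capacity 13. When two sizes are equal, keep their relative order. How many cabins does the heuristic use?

5

Sorted descending: 12, 11, 9, 8, 5, 5, 4, 3, 2, 2.
  12 → cabin 1 (new)  [load 12/13]
  11 → cabin 2 (new)  [load 11/13]
  9 → cabin 3 (new)  [load 9/13]
  8 → cabin 4 (new)  [load 8/13]
  5 → cabin 4  [load 13/13]
  5 → cabin 5 (new)  [load 5/13]
  4 → cabin 3  [load 13/13]
  3 → cabin 5  [load 8/13]
  2 → cabin 2  [load 13/13]
  2 → cabin 5  [load 10/13]
5 cabins opened.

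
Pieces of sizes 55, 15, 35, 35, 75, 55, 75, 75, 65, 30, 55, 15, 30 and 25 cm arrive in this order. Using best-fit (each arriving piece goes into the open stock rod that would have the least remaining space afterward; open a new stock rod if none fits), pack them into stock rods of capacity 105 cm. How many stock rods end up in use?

  55 → stock rod 1 (new)  [load 55/105]
  15 → stock rod 1  [load 70/105]
  35 → stock rod 1  [load 105/105]
  35 → stock rod 2 (new)  [load 35/105]
  75 → stock rod 3 (new)  [load 75/105]
  55 → stock rod 2  [load 90/105]
  75 → stock rod 4 (new)  [load 75/105]
  75 → stock rod 5 (new)  [load 75/105]
  65 → stock rod 6 (new)  [load 65/105]
  30 → stock rod 3  [load 105/105]
  55 → stock rod 7 (new)  [load 55/105]
  15 → stock rod 2  [load 105/105]
  30 → stock rod 4  [load 105/105]
  25 → stock rod 5  [load 100/105]
7 stock rods opened.

7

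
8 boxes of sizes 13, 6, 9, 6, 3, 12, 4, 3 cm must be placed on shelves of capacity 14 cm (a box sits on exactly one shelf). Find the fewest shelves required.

5

Total = 13 + 12 + 9 + 6 + 6 + 4 + 3 + 3 = 56 cm.
Lower bound: ⌈56/14⌉ = 4 shelves.
A packing using 5 shelves:
  shelf 1: 13 = 13
  shelf 2: 12 = 12
  shelf 3: 9 + 4 = 13
  shelf 4: 6 + 6 = 12
  shelf 5: 3 + 3 = 6
No arrangement into 4 shelves stays within capacity, so 5 is optimal.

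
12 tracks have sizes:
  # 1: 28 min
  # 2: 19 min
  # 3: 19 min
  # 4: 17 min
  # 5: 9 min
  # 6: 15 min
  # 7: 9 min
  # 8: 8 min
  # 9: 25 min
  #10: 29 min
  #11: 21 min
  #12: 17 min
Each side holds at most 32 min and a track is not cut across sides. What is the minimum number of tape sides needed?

Total = 29 + 28 + 25 + 21 + 19 + 19 + 17 + 17 + 15 + 9 + 9 + 8 = 216 min.
Lower bound: ⌈216/32⌉ = 7 tape sides.
Also, 8 tracks each exceed 16 min, and no two of those can share a side, so at least 8 tape sides are needed.
A packing using 8 tape sides:
  side 1: 29 = 29
  side 2: 28 = 28
  side 3: 25 = 25
  side 4: 21 + 9 = 30
  side 5: 19 + 9 = 28
  side 6: 19 + 8 = 27
  side 7: 17 + 15 = 32
  side 8: 17 = 17
This matches the lower bound, so 8 is optimal.

8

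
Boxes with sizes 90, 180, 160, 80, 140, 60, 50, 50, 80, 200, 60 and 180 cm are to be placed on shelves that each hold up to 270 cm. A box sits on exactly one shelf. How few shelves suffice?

5

Total = 200 + 180 + 180 + 160 + 140 + 90 + 80 + 80 + 60 + 60 + 50 + 50 = 1330 cm.
Lower bound: ⌈1330/270⌉ = 5 shelves.
A packing using 5 shelves:
  shelf 1: 200 + 60 = 260
  shelf 2: 180 + 90 = 270
  shelf 3: 180 + 80 = 260
  shelf 4: 160 + 60 + 50 = 270
  shelf 5: 140 + 80 + 50 = 270
This matches the lower bound, so 5 is optimal.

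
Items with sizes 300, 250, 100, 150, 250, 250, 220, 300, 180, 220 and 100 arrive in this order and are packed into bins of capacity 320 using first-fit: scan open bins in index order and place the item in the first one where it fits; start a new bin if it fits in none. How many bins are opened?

  300 → bin 1 (new)  [load 300/320]
  250 → bin 2 (new)  [load 250/320]
  100 → bin 3 (new)  [load 100/320]
  150 → bin 3  [load 250/320]
  250 → bin 4 (new)  [load 250/320]
  250 → bin 5 (new)  [load 250/320]
  220 → bin 6 (new)  [load 220/320]
  300 → bin 7 (new)  [load 300/320]
  180 → bin 8 (new)  [load 180/320]
  220 → bin 9 (new)  [load 220/320]
  100 → bin 6  [load 320/320]
9 bins opened.

9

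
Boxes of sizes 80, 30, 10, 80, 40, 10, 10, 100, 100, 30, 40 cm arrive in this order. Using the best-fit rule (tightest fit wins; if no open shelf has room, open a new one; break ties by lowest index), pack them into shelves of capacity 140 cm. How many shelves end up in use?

  80 → shelf 1 (new)  [load 80/140]
  30 → shelf 1  [load 110/140]
  10 → shelf 1  [load 120/140]
  80 → shelf 2 (new)  [load 80/140]
  40 → shelf 2  [load 120/140]
  10 → shelf 1  [load 130/140]
  10 → shelf 1  [load 140/140]
  100 → shelf 3 (new)  [load 100/140]
  100 → shelf 4 (new)  [load 100/140]
  30 → shelf 3  [load 130/140]
  40 → shelf 4  [load 140/140]
4 shelves opened.

4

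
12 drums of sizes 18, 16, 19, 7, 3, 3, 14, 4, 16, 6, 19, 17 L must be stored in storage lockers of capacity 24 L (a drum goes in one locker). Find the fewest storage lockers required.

7

Total = 19 + 19 + 18 + 17 + 16 + 16 + 14 + 7 + 6 + 4 + 3 + 3 = 142 L.
Lower bound: ⌈142/24⌉ = 6 storage lockers.
Also, 7 drums each exceed 12 L, and no two of those can share a locker, so at least 7 storage lockers are needed.
A packing using 7 storage lockers:
  locker 1: 19 + 4 = 23
  locker 2: 19 + 3 = 22
  locker 3: 18 + 6 = 24
  locker 4: 17 + 7 = 24
  locker 5: 16 + 3 = 19
  locker 6: 16 = 16
  locker 7: 14 = 14
This matches the lower bound, so 7 is optimal.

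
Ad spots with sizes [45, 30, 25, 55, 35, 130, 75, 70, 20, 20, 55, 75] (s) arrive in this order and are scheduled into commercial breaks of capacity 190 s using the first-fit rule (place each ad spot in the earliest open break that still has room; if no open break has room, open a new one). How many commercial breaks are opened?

  45 → break 1 (new)  [load 45/190]
  30 → break 1  [load 75/190]
  25 → break 1  [load 100/190]
  55 → break 1  [load 155/190]
  35 → break 1  [load 190/190]
  130 → break 2 (new)  [load 130/190]
  75 → break 3 (new)  [load 75/190]
  70 → break 3  [load 145/190]
  20 → break 2  [load 150/190]
  20 → break 2  [load 170/190]
  55 → break 4 (new)  [load 55/190]
  75 → break 4  [load 130/190]
4 commercial breaks opened.

4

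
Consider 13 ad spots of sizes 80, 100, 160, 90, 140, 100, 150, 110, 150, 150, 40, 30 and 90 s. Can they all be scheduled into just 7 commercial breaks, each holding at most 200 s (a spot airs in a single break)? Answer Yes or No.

Total = 1390 s; ⌈1390/200⌉ = 7.
The bound of 7 does not rule out 7, but exhaustive search shows no assignment into 7 commercial breaks of capacity 200 s exists — the minimum is 8.

No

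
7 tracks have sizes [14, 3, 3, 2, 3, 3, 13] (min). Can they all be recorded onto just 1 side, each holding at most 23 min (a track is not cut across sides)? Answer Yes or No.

Total = 41 min; ⌈41/23⌉ = 2.
At least 2 tape sides are required, but only 1 is allowed.

No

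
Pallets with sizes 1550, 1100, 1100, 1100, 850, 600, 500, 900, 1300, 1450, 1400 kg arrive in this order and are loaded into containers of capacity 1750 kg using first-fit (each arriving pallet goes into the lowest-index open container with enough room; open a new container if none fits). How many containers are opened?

  1550 → container 1 (new)  [load 1550/1750]
  1100 → container 2 (new)  [load 1100/1750]
  1100 → container 3 (new)  [load 1100/1750]
  1100 → container 4 (new)  [load 1100/1750]
  850 → container 5 (new)  [load 850/1750]
  600 → container 2  [load 1700/1750]
  500 → container 3  [load 1600/1750]
  900 → container 5  [load 1750/1750]
  1300 → container 6 (new)  [load 1300/1750]
  1450 → container 7 (new)  [load 1450/1750]
  1400 → container 8 (new)  [load 1400/1750]
8 containers opened.

8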